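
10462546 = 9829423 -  - 633123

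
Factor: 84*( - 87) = - 7308 = -  2^2*3^2*7^1*29^1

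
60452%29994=464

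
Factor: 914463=3^3*11^1*3079^1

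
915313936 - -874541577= 1789855513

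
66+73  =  139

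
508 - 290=218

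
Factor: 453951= 3^3*17^1 * 23^1*43^1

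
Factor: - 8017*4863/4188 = - 12995557/1396 = -2^(-2)*349^(-1) * 1621^1*8017^1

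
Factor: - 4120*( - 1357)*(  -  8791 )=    - 2^3*5^1*23^1 * 59^2 * 103^1*149^1=-49149074440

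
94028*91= 8556548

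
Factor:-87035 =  - 5^1*13^2  *  103^1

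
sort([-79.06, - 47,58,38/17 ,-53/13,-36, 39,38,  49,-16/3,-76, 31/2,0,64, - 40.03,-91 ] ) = [ - 91,  -  79.06 , - 76, - 47, - 40.03,-36, - 16/3,-53/13,0, 38/17, 31/2,38,39,49,58,64]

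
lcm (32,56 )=224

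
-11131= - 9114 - 2017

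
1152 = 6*192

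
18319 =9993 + 8326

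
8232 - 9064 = -832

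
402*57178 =22985556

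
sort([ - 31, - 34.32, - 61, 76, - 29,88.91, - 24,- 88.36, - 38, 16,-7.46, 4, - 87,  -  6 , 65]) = [ - 88.36,-87, - 61, - 38, - 34.32, - 31, - 29 , - 24, - 7.46, - 6,4,16,65, 76,88.91 ] 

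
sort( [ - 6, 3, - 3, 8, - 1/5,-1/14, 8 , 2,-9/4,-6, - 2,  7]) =[ - 6, - 6,-3, - 9/4, - 2, - 1/5, - 1/14, 2,3, 7 , 8,8] 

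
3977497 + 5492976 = 9470473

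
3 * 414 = 1242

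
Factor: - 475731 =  - 3^2*  52859^1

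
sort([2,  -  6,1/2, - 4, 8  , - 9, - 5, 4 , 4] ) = [  -  9, - 6, -5, - 4,1/2  ,  2,  4, 4, 8]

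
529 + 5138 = 5667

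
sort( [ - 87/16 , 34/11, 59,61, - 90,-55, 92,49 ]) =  [ - 90 , - 55, - 87/16, 34/11, 49, 59, 61, 92]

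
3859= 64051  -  60192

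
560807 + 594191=1154998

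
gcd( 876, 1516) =4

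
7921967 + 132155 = 8054122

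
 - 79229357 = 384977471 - 464206828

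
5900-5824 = 76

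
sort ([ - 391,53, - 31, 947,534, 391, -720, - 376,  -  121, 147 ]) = [  -  720, - 391, - 376, - 121, - 31,53,147, 391,534, 947]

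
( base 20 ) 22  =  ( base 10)42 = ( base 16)2a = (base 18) 26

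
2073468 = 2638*786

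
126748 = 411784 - 285036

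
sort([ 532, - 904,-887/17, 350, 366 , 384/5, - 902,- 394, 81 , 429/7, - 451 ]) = [ - 904, - 902 , - 451, - 394, - 887/17,429/7, 384/5,81, 350, 366, 532 ] 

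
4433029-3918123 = 514906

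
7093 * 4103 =29102579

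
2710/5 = 542  =  542.00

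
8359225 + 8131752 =16490977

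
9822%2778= 1488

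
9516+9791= 19307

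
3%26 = 3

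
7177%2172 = 661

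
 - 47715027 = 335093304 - 382808331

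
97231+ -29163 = 68068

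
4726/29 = 4726/29 = 162.97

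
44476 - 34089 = 10387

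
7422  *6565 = 48725430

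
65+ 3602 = 3667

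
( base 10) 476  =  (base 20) 13G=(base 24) jk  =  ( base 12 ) 338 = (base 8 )734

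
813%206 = 195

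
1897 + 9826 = 11723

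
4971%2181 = 609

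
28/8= 3 + 1/2 = 3.50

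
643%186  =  85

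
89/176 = 89/176 =0.51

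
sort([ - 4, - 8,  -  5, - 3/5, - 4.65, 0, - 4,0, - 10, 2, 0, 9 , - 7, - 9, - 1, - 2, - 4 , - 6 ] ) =[ - 10, - 9, - 8, - 7, - 6, - 5, - 4.65,  -  4,  -  4,-4, -2, - 1,  -  3/5, 0, 0,0 , 2,9 ] 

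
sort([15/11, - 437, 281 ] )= [ - 437, 15/11,281]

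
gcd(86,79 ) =1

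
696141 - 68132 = 628009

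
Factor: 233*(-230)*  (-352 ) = 2^6*5^1*11^1*23^1 * 233^1 = 18863680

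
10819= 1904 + 8915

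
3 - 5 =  - 2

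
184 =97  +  87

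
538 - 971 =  - 433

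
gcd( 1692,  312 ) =12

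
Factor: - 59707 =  - 59707^1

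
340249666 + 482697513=822947179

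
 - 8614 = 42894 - 51508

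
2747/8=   343 + 3/8=343.38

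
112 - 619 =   -  507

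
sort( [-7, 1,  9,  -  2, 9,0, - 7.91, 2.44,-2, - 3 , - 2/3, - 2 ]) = [-7.91, - 7,-3,-2, - 2, - 2, - 2/3,0,1,2.44,9,9] 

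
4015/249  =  16 +31/249 = 16.12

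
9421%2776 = 1093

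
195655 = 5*39131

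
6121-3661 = 2460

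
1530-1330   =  200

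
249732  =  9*27748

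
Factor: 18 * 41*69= 50922 = 2^1*3^3*23^1*41^1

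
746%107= 104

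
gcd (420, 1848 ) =84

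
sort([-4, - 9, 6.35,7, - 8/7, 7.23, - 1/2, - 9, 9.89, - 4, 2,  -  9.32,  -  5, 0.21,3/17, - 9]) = [ - 9.32, - 9, - 9,  -  9, - 5,-4 , - 4, - 8/7, - 1/2,3/17,0.21,2, 6.35 , 7, 7.23, 9.89]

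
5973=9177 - 3204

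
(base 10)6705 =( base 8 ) 15061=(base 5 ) 203310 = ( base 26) 9nn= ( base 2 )1101000110001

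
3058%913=319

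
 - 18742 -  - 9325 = -9417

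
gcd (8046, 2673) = 27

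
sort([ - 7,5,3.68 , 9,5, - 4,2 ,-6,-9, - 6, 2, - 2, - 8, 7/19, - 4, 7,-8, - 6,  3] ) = [- 9, - 8,-8, - 7, - 6 ,-6,-6,- 4,- 4, - 2 , 7/19 , 2, 2,3,3.68 , 5,5, 7,9 ]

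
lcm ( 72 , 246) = 2952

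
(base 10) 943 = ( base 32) tf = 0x3AF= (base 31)UD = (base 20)273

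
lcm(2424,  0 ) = 0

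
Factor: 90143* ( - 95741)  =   - 8630380963=- 19^1*109^1*827^1*5039^1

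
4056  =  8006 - 3950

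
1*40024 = 40024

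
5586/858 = 931/143 = 6.51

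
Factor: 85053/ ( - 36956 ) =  - 2^(-2)*3^1*9239^( - 1 )*28351^1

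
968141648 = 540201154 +427940494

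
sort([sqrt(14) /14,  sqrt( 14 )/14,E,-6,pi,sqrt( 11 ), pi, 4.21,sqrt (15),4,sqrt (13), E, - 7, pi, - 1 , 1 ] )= [ - 7, - 6, - 1,sqrt(14) /14,sqrt(14 ) /14, 1, E, E, pi, pi, pi, sqrt(  11 ), sqrt (13 ),sqrt (15) , 4, 4.21]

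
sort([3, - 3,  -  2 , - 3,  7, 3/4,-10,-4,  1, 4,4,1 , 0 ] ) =[-10 ,-4, - 3,  -  3,-2 , 0,3/4,1,1, 3,  4 , 4,  7]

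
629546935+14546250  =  644093185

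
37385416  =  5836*6406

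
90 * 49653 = 4468770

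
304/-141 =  - 304/141 =- 2.16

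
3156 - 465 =2691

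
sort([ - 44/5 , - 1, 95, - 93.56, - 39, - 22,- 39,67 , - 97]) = [ -97, - 93.56,  -  39,-39, - 22, - 44/5, - 1,67, 95]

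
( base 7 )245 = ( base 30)4b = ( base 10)131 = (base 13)a1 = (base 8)203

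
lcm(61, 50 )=3050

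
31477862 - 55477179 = -23999317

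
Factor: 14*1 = 2^1*7^1 = 14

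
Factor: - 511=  - 7^1*73^1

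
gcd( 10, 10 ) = 10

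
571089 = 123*4643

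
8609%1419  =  95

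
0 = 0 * 800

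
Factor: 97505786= 2^1*7^2*23^1*181^1*239^1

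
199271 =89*2239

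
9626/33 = 291+23/33 = 291.70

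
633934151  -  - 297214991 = 931149142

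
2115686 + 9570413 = 11686099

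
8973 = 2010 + 6963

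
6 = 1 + 5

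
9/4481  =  9/4481 = 0.00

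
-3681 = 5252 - 8933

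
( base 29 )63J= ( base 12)2B94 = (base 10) 5152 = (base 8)12040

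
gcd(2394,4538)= 2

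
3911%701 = 406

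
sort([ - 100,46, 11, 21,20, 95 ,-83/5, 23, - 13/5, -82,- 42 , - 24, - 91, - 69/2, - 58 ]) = [ - 100, - 91,-82, - 58 , - 42,- 69/2, - 24, - 83/5, - 13/5, 11,20,21,23 , 46 , 95] 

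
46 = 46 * 1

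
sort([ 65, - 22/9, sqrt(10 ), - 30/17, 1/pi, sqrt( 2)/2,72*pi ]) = [ - 22/9, - 30/17, 1/pi,sqrt( 2 ) /2, sqrt( 10 ), 65 , 72*pi ] 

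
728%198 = 134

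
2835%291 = 216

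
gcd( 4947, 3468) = 51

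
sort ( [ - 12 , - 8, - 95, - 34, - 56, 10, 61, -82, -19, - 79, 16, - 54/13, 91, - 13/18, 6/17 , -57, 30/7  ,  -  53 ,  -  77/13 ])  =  [ - 95,  -  82, - 79, - 57, - 56, - 53, - 34, - 19, - 12, - 8,  -  77/13, - 54/13, - 13/18, 6/17,  30/7,10, 16, 61, 91]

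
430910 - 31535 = 399375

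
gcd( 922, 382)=2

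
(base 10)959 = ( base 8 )1677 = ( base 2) 1110111111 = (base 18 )2h5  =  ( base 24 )1FN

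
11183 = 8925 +2258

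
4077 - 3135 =942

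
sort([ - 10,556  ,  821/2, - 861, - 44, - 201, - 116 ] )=[ - 861, - 201, - 116,-44, - 10,821/2 , 556 ]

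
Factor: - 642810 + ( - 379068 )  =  -2^1 * 3^2*11^1*13^1*397^1=- 1021878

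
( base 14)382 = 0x2BE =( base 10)702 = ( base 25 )132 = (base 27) Q0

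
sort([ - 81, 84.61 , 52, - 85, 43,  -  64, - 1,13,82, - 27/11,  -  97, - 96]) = [ - 97, - 96 , - 85 , - 81, - 64, - 27/11, - 1,13,43 , 52 , 82,84.61]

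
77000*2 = 154000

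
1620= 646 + 974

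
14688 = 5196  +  9492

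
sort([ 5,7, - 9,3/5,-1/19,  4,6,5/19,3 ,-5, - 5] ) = [ - 9  , - 5, - 5, - 1/19,5/19,  3/5, 3,4,5, 6,7]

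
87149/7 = 12449 + 6/7 = 12449.86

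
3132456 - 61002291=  - 57869835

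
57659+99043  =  156702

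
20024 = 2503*8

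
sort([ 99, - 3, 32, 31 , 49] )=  [-3, 31,32, 49,  99] 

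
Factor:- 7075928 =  - 2^3*884491^1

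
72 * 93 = 6696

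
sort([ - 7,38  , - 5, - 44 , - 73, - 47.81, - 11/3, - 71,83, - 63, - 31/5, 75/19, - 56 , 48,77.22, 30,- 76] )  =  [ - 76, - 73,-71, - 63, - 56, - 47.81, - 44, - 7, - 31/5, - 5, - 11/3, 75/19,30, 38, 48 , 77.22, 83] 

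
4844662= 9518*509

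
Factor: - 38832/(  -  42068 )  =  2^2*3^1*13^ ( - 1 ) = 12/13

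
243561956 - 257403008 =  - 13841052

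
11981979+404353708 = 416335687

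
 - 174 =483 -657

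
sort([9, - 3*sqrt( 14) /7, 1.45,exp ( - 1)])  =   [-3*sqrt( 14)/7,exp (-1 ), 1.45,9]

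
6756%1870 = 1146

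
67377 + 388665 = 456042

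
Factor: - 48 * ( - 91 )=4368 = 2^4*3^1 * 7^1* 13^1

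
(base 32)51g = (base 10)5168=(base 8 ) 12060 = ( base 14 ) 1c52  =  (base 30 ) 5m8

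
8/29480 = 1/3685 = 0.00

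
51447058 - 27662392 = 23784666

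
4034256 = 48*84047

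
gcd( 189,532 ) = 7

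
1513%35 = 8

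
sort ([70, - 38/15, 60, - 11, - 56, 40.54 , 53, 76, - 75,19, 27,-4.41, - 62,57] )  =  [ - 75, - 62,  -  56, - 11 , -4.41,-38/15,19,27,40.54, 53, 57, 60, 70,76]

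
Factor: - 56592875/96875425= - 5^1*23^( - 1)*89^1*331^ ( - 1 ) * 509^( - 1)*5087^1 = - 2263715/3875017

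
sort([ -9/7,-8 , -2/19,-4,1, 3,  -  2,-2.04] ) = [ - 8, - 4, - 2.04, - 2,-9/7, - 2/19, 1,3]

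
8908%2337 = 1897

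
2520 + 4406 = 6926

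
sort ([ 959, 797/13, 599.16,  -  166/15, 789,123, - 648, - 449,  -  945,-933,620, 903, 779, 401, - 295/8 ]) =[ - 945, - 933, - 648,  -  449,  -  295/8,-166/15, 797/13,123, 401, 599.16,620,779  ,  789, 903, 959]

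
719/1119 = 719/1119 = 0.64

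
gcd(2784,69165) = 87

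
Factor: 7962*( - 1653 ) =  - 2^1*3^2*19^1*29^1*1327^1 = - 13161186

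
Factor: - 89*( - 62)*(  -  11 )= - 60698  =  -  2^1*11^1*31^1 * 89^1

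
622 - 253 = 369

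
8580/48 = 178+3/4=178.75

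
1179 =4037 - 2858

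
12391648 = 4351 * 2848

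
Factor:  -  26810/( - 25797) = 2^1*3^(  -  1 )*5^1*7^1*383^1*8599^( - 1 )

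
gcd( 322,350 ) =14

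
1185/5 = 237 = 237.00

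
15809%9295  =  6514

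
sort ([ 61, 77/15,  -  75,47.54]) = [ - 75,77/15, 47.54, 61]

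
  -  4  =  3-7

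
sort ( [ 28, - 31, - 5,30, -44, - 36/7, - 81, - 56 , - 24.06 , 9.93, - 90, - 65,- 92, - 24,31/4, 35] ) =[-92, - 90, - 81, - 65,-56, - 44, - 31, - 24.06, - 24, - 36/7 , - 5 , 31/4,9.93,28,30,35]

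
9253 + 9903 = 19156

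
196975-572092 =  - 375117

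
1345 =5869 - 4524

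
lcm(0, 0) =0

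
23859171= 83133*287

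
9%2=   1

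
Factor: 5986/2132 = 73/26 =2^(-1)*13^(-1) *73^1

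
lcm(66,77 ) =462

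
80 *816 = 65280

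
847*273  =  231231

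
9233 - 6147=3086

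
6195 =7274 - 1079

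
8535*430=3670050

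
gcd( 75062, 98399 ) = 1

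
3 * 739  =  2217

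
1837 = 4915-3078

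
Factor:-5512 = - 2^3*13^1 * 53^1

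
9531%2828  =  1047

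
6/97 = 6/97 = 0.06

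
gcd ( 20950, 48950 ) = 50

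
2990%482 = 98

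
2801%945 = 911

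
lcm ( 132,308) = 924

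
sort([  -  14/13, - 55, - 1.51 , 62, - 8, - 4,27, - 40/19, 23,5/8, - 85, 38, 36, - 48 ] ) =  [ - 85, - 55 , - 48, - 8, - 4, - 40/19, - 1.51, - 14/13,5/8, 23, 27,36 , 38, 62]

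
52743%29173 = 23570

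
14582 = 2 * 7291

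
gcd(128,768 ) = 128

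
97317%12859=7304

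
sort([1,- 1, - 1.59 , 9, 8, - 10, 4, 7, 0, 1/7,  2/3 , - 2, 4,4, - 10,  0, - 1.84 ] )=[-10, - 10, - 2, - 1.84,-1.59, - 1, 0, 0 , 1/7, 2/3, 1, 4,4, 4, 7,  8,9]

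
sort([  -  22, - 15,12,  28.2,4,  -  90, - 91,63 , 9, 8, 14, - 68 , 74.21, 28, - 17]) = [-91, - 90 , - 68, - 22, - 17,-15,4, 8, 9,12 , 14,28, 28.2 , 63,74.21]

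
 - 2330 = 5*(-466 ) 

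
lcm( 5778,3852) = 11556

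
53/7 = 53/7=7.57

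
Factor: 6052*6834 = 41359368 = 2^3* 3^1 * 17^2*67^1*89^1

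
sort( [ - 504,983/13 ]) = [ - 504, 983/13] 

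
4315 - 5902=-1587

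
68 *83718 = 5692824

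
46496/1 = 46496 = 46496.00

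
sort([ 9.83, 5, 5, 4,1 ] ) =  [1,  4, 5,5, 9.83 ] 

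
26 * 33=858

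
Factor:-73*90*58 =- 381060 = - 2^2 * 3^2*5^1 * 29^1*73^1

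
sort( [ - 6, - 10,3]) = [ - 10, - 6,3] 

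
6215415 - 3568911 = 2646504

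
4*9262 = 37048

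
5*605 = 3025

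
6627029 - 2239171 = 4387858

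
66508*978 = 65044824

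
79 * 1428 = 112812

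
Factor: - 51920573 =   -  107^1*631^1 * 769^1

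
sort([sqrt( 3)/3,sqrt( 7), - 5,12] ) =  [-5,sqrt( 3)/3 , sqrt ( 7 ),12]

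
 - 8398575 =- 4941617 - 3456958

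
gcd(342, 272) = 2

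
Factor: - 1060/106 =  - 10 = - 2^1*5^1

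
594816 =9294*64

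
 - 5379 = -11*489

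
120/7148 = 30/1787 = 0.02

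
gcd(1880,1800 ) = 40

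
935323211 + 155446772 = 1090769983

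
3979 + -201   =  3778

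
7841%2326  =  863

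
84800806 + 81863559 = 166664365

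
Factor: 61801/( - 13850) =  - 2^( - 1)*5^( - 2)*23^1 * 277^( - 1)*2687^1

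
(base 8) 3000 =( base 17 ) 556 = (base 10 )1536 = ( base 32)1g0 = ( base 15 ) 6C6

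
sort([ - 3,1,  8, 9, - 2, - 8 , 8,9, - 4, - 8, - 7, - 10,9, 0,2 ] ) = [ - 10, - 8, - 8, - 7, - 4, - 3, - 2, 0,  1,2,8 , 8,  9, 9,  9 ] 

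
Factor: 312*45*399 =2^3*3^4*5^1 * 7^1 * 13^1*19^1 = 5601960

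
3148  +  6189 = 9337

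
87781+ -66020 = 21761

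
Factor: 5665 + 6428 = 12093  =  3^1 * 29^1 * 139^1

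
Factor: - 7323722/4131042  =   - 3^( - 1)*7^1*61^ ( - 1)*107^1* 4889^1*11287^( - 1) = - 3661861/2065521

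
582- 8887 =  - 8305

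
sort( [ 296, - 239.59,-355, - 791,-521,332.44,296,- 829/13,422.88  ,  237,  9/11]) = [-791  , -521,-355  , - 239.59,- 829/13,9/11, 237, 296, 296, 332.44 , 422.88 ]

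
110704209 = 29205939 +81498270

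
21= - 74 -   -  95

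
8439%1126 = 557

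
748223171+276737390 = 1024960561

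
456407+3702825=4159232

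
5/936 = 5/936 = 0.01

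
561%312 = 249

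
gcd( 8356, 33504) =4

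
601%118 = 11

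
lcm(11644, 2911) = 11644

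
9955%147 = 106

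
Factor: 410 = 2^1*5^1*41^1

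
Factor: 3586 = 2^1*11^1*163^1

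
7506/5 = 7506/5 = 1501.20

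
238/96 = 119/48 =2.48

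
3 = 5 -2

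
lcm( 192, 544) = 3264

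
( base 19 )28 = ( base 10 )46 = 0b101110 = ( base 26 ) 1K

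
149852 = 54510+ 95342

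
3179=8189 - 5010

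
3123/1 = 3123=   3123.00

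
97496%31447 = 3155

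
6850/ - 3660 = -2 + 47/366 = - 1.87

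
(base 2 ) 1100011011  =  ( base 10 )795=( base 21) 1gi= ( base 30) qf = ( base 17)2cd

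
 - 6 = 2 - 8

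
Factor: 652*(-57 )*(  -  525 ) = 19511100 = 2^2*3^2*5^2*7^1*19^1*163^1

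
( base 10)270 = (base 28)9i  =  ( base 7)534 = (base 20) da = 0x10E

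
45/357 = 15/119 = 0.13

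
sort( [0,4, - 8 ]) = [ - 8, 0,  4 ]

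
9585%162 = 27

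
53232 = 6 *8872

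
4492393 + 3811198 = 8303591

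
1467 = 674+793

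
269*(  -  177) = - 47613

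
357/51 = 7 = 7.00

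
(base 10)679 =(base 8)1247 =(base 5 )10204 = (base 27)P4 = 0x2A7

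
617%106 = 87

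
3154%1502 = 150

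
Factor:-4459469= - 7^1 * 637067^1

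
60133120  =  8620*6976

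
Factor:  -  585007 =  - 37^1*97^1 * 163^1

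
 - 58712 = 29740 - 88452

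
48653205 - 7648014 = 41005191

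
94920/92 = 23730/23 = 1031.74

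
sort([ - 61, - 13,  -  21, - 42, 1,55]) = [ - 61, - 42, - 21, - 13,1,  55 ] 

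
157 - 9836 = - 9679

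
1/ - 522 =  - 1 + 521/522 = - 0.00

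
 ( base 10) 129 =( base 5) 1004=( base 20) 69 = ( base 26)4P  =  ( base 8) 201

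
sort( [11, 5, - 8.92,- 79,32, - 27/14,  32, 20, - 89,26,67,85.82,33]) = [-89 ,-79, - 8.92, - 27/14,5,11 , 20, 26, 32,32, 33,67 , 85.82 ] 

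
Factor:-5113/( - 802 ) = 2^ ( - 1)*401^ ( - 1 )*5113^1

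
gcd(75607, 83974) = 1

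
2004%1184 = 820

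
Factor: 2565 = 3^3*5^1*19^1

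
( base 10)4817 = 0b1001011010001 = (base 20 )c0h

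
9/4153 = 9/4153 = 0.00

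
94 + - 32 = 62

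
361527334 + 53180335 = 414707669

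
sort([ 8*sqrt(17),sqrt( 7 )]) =[ sqrt(7 ), 8*sqrt( 17)]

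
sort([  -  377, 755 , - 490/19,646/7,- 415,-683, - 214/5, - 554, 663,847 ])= [ - 683, - 554,-415,-377 , - 214/5,-490/19,646/7,  663,755 , 847]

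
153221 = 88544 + 64677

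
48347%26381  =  21966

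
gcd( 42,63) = 21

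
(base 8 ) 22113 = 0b10010001001011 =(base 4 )2101023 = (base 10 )9291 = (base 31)9KM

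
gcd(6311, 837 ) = 1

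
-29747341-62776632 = - 92523973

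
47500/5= 9500 = 9500.00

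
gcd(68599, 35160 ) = 1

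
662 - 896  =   - 234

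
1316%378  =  182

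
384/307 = 1+77/307 = 1.25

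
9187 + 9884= 19071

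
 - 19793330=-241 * 82130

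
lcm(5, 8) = 40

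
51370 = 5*10274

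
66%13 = 1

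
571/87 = 571/87 = 6.56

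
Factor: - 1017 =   -  3^2*113^1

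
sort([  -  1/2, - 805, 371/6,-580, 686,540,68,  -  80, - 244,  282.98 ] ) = [-805, - 580, - 244,  -  80,-1/2,371/6,  68,282.98, 540,686 ] 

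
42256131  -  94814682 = -52558551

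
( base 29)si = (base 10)830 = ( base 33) P5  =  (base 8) 1476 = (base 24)1ae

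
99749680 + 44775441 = 144525121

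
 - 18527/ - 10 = 18527/10 = 1852.70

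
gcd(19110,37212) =42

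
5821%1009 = 776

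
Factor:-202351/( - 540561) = 3^( - 1) * 7^ ( - 1)*17^1*11903^1* 25741^( - 1) 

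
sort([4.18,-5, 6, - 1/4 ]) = [ - 5, - 1/4, 4.18, 6]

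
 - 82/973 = -82/973 = -0.08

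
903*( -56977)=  - 51450231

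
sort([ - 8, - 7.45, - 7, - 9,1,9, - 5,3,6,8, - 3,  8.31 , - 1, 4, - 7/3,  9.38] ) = [- 9, - 8, - 7.45,- 7, - 5, - 3, - 7/3 , -1,1,3,4, 6, 8,8.31,9,9.38]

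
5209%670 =519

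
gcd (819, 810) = 9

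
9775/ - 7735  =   - 2 + 67/91  =  - 1.26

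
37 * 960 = 35520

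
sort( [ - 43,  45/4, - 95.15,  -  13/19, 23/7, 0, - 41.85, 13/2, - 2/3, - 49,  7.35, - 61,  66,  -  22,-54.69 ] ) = [ - 95.15, - 61,-54.69,-49, - 43 , - 41.85, - 22, - 13/19, - 2/3,0, 23/7,13/2, 7.35, 45/4, 66]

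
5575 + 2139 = 7714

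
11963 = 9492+2471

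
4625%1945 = 735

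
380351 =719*529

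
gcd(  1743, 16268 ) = 581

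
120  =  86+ 34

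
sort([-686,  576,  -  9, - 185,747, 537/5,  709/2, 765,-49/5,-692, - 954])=[ - 954, - 692,  -  686 , - 185, - 49/5, - 9,537/5, 709/2,576, 747,765 ] 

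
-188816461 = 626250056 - 815066517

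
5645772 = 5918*954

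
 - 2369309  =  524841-2894150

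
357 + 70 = 427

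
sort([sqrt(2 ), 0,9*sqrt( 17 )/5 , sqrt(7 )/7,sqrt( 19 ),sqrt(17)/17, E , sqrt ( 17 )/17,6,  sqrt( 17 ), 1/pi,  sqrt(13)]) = [0, sqrt( 17)/17, sqrt( 17) /17, 1/pi,sqrt(7)/7 , sqrt(2 ), E,sqrt(13),sqrt( 17 ),sqrt(19),6,9 *sqrt(17) /5]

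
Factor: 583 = 11^1*53^1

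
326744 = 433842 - 107098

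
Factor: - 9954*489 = - 4867506 = - 2^1 * 3^3 *7^1* 79^1*163^1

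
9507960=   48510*196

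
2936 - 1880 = 1056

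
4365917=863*5059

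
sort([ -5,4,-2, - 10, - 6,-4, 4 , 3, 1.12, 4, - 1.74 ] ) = [ - 10, - 6, - 5, - 4, - 2, - 1.74,1.12 , 3,  4, 4, 4 ]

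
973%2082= 973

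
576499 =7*82357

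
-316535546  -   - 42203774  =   -274331772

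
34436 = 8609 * 4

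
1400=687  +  713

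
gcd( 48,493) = 1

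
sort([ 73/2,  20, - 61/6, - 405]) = [-405, - 61/6,20 , 73/2 ]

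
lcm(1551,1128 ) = 12408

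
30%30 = 0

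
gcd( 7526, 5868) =2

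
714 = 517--197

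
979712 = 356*2752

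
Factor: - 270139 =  - 151^1*1789^1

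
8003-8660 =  - 657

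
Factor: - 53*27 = - 3^3* 53^1 = - 1431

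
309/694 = 309/694 = 0.45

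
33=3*11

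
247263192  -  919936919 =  - 672673727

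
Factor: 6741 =3^2 * 7^1*107^1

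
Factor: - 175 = -5^2*7^1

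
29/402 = 29/402 = 0.07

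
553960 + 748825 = 1302785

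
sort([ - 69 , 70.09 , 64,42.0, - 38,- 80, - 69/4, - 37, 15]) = [ - 80, - 69, - 38 , - 37, - 69/4, 15,42.0 , 64,  70.09 ] 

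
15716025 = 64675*243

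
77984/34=2293 + 11/17   =  2293.65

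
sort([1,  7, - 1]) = [  -  1, 1,  7]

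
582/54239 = 582/54239=0.01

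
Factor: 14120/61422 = 2^2 * 3^( - 1) * 5^1*29^( - 1) = 20/87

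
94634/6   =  15772 + 1/3 = 15772.33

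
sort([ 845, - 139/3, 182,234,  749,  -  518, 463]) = [ -518 , - 139/3,182,  234,463,749, 845] 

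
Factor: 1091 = 1091^1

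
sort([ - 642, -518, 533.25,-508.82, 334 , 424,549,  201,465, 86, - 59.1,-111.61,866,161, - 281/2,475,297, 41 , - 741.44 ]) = [-741.44 , -642,- 518, - 508.82, - 281/2, -111.61, - 59.1, 41,86, 161,201 , 297,334, 424,  465,  475, 533.25 , 549,866]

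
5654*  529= 2990966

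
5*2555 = 12775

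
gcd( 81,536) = 1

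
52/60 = 13/15 =0.87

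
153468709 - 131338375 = 22130334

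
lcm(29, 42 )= 1218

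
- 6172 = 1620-7792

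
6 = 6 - 0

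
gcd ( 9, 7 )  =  1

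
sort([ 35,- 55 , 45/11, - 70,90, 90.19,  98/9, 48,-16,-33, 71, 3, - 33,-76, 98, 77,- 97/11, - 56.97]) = [-76, - 70, - 56.97, - 55, - 33, - 33, - 16, - 97/11,3, 45/11, 98/9, 35,48, 71, 77,90, 90.19, 98]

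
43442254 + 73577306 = 117019560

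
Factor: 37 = 37^1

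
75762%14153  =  4997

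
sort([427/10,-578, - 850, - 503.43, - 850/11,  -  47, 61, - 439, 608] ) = [ - 850, - 578, - 503.43, -439, - 850/11,  -  47, 427/10, 61,608 ] 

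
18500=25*740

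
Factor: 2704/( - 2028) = - 2^2 * 3^( - 1) = - 4/3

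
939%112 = 43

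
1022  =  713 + 309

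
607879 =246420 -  - 361459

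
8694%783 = 81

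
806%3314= 806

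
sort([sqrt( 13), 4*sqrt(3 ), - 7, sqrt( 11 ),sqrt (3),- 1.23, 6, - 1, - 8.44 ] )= [-8.44, - 7, - 1.23 ,-1, sqrt(3),sqrt(11 ), sqrt (13 ), 6, 4*sqrt(3) ] 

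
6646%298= 90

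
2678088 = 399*6712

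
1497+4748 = 6245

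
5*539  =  2695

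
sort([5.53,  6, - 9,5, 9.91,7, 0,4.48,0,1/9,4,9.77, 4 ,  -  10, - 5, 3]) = [ - 10, - 9,-5,0,0,1/9, 3, 4,4, 4.48,5,5.53, 6,7,  9.77, 9.91]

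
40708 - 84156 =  - 43448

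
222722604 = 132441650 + 90280954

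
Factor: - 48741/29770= - 2^( - 1 ) * 3^1*5^(-1 )*7^1*11^1*13^( - 1) * 211^1*229^( - 1 )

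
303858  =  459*662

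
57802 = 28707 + 29095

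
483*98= 47334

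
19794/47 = 19794/47 = 421.15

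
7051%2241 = 328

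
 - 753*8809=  - 6633177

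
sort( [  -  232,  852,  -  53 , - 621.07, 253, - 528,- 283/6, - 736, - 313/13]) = [- 736, - 621.07, - 528, - 232, - 53, - 283/6,-313/13, 253, 852]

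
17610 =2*8805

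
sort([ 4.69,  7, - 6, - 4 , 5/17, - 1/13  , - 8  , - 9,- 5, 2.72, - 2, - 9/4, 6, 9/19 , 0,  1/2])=[ - 9,-8, - 6 ,-5,-4, - 9/4, - 2, - 1/13,0, 5/17 , 9/19,1/2, 2.72, 4.69,6, 7 ]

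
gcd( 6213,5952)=3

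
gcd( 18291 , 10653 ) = 201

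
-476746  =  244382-721128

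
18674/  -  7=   -  18674/7 = -2667.71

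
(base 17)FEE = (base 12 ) 27a3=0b1000111101011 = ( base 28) 5nn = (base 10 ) 4587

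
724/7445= 724/7445 = 0.10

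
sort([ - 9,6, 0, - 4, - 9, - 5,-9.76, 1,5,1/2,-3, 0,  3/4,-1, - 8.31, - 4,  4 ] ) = [ - 9.76, - 9 , - 9, - 8.31,  -  5, - 4,-4, - 3, - 1,0, 0,1/2,3/4,1,4,  5,6] 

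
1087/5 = 1087/5 = 217.40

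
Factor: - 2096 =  - 2^4*131^1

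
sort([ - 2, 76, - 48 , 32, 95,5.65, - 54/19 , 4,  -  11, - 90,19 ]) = [- 90, - 48, - 11, - 54/19, - 2, 4, 5.65, 19,  32,76, 95 ]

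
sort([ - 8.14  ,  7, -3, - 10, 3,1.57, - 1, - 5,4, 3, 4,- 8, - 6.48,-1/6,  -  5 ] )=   [- 10, - 8.14,-8, - 6.48, - 5,-5  , - 3, - 1, - 1/6,1.57,3,  3 , 4,4,7 ] 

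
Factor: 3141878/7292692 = 2^( - 1)*11^( - 1)*19^1*89^1*107^( - 1)*929^1*1549^ ( - 1 ) = 1570939/3646346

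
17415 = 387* 45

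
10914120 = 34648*315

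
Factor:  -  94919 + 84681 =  - 10238 = - 2^1*  5119^1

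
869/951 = 869/951=0.91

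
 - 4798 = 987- 5785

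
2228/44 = 557/11 = 50.64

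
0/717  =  0 =0.00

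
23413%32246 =23413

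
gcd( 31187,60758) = 1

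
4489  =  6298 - 1809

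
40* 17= 680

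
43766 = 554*79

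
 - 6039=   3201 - 9240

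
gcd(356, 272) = 4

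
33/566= 33/566 = 0.06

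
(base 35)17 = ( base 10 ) 42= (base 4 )222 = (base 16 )2a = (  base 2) 101010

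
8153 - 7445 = 708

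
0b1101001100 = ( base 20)224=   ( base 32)QC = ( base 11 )6a8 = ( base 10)844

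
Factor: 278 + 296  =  2^1*7^1*41^1=574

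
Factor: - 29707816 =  - 2^3 * 3713477^1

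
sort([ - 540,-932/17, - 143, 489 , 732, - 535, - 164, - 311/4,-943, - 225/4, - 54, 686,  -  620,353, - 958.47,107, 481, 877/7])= [ - 958.47, - 943 , - 620, - 540, - 535,-164, - 143, - 311/4, -225/4 , - 932/17, - 54 , 107, 877/7,  353 , 481,489, 686,  732 ] 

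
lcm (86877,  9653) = 86877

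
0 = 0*4076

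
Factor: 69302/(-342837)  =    -  2^1*3^( - 2)*11^ (  -  1)*3463^( - 1 )*34651^1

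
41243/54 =763 + 41/54 = 763.76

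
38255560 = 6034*6340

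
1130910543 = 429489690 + 701420853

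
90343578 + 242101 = 90585679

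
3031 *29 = 87899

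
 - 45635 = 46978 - 92613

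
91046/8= 11380+3/4 = 11380.75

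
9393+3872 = 13265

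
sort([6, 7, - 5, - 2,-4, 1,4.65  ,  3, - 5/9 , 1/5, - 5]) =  [ - 5, - 5, - 4, - 2, - 5/9,1/5,1, 3,4.65,6,7]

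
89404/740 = 120+ 151/185= 120.82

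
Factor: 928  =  2^5 * 29^1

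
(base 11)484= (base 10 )576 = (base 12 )400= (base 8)1100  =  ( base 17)1GF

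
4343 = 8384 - 4041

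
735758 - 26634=709124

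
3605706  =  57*63258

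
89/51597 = 89/51597 = 0.00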